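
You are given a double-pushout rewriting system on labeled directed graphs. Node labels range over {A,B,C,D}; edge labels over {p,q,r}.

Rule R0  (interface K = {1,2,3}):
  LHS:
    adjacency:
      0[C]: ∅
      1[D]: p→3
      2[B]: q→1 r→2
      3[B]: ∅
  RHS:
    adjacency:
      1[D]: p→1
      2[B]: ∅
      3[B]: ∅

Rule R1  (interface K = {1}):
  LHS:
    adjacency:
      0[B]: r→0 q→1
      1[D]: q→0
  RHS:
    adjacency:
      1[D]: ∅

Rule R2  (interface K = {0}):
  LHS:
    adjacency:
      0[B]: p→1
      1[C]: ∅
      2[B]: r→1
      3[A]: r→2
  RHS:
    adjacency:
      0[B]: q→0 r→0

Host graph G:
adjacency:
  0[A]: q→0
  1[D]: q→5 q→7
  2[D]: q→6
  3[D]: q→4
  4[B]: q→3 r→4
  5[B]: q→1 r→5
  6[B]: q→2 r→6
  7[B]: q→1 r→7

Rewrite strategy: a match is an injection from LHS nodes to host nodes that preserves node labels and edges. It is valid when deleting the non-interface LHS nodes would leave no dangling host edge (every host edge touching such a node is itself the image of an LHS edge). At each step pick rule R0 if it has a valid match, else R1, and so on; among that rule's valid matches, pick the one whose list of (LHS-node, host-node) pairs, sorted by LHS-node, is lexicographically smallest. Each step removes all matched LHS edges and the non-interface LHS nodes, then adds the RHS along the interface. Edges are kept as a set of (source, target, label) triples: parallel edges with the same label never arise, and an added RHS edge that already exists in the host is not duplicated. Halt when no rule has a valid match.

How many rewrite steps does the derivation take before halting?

Answer: 4

Rewrite trace:
start.  V:8 E:13  edges: 0-q->0 1-q->5 1-q->7 2-q->6 3-q->4 4-q->3 4-r->4 5-q->1 5-r->5 6-q->2 6-r->6 7-q->1 7-r->7
1. fire R1 via {0↦4, 1↦3}  →  V:7 E:10  edges: 0-q->0 1-q->5 1-q->7 2-q->6 5-q->1 5-r->5 6-q->2 6-r->6 7-q->1 7-r->7
2. fire R1 via {0↦5, 1↦1}  →  V:6 E:7  edges: 0-q->0 1-q->7 2-q->6 6-q->2 6-r->6 7-q->1 7-r->7
3. fire R1 via {0↦6, 1↦2}  →  V:5 E:4  edges: 0-q->0 1-q->7 7-q->1 7-r->7
4. fire R1 via {0↦7, 1↦1}  →  V:4 E:1  edges: 0-q->0
normal form: no rule applies after step 4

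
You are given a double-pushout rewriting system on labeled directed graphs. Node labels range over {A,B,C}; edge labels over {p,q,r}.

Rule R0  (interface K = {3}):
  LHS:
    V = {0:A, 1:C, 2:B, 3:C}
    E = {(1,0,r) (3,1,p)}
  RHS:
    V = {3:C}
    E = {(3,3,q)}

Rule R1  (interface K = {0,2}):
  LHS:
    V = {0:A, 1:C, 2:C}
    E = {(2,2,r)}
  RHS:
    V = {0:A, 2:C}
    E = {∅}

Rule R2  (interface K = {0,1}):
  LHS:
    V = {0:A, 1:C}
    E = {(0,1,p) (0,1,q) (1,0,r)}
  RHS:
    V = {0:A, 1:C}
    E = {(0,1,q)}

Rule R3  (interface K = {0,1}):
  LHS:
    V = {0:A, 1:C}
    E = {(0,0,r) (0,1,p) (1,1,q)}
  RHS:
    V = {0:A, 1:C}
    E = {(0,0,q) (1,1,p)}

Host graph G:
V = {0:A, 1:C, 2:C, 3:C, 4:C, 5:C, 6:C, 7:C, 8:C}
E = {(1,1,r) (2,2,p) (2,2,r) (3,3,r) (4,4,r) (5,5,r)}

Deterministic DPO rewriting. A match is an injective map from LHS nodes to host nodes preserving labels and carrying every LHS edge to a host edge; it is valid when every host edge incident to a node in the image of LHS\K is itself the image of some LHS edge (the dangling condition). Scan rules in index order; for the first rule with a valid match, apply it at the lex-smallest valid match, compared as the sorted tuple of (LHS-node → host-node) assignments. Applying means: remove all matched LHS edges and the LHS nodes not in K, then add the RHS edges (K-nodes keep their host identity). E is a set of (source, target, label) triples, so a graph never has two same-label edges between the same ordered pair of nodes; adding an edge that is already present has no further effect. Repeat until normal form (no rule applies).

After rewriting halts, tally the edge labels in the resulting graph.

start.  V:9 E:6  edges: 1-r->1 2-p->2 2-r->2 3-r->3 4-r->4 5-r->5
1. fire R1 via {0↦0, 1↦6, 2↦1}  →  V:8 E:5  edges: 2-p->2 2-r->2 3-r->3 4-r->4 5-r->5
2. fire R1 via {0↦0, 1↦1, 2↦2}  →  V:7 E:4  edges: 2-p->2 3-r->3 4-r->4 5-r->5
3. fire R1 via {0↦0, 1↦7, 2↦3}  →  V:6 E:3  edges: 2-p->2 4-r->4 5-r->5
4. fire R1 via {0↦0, 1↦3, 2↦4}  →  V:5 E:2  edges: 2-p->2 5-r->5
5. fire R1 via {0↦0, 1↦4, 2↦5}  →  V:4 E:1  edges: 2-p->2
final graph: no rule applies after step 5
NF edges: [(2, 2, 'p')]

Answer: p:1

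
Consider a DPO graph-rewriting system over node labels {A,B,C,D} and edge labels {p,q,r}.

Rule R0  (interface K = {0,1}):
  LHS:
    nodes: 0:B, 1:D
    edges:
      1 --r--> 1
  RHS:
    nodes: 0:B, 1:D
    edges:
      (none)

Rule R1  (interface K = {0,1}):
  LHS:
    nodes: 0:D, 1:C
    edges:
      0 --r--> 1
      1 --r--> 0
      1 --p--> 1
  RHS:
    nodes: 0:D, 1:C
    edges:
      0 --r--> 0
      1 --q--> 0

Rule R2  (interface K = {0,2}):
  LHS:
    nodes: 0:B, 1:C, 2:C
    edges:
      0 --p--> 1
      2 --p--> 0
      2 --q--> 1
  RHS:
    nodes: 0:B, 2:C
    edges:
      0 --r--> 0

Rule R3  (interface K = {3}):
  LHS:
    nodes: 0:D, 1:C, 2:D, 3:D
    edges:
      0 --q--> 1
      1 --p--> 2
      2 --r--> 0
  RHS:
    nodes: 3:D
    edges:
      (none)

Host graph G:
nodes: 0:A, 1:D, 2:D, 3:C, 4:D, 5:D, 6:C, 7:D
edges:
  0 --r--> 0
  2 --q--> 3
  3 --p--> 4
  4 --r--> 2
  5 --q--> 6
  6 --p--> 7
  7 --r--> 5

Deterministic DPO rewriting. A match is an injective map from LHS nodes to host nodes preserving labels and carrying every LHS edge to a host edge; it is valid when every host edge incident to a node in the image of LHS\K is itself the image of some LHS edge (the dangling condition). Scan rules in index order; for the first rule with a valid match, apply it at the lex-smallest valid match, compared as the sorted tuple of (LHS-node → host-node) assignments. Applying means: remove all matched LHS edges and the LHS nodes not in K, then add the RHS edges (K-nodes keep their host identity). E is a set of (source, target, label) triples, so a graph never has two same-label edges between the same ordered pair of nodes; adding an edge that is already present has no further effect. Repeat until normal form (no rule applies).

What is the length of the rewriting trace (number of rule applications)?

initial: |V|=8 |E|=7  E = 0-r->0 2-q->3 3-p->4 4-r->2 5-q->6 6-p->7 7-r->5
step 1: apply R3 at {0↦2, 1↦3, 2↦4, 3↦1}  → |V|=5 |E|=4  E = 0-r->0 5-q->6 6-p->7 7-r->5
step 2: apply R3 at {0↦5, 1↦6, 2↦7, 3↦1}  → |V|=2 |E|=1  E = 0-r->0
final graph: no rule applies after step 2

Answer: 2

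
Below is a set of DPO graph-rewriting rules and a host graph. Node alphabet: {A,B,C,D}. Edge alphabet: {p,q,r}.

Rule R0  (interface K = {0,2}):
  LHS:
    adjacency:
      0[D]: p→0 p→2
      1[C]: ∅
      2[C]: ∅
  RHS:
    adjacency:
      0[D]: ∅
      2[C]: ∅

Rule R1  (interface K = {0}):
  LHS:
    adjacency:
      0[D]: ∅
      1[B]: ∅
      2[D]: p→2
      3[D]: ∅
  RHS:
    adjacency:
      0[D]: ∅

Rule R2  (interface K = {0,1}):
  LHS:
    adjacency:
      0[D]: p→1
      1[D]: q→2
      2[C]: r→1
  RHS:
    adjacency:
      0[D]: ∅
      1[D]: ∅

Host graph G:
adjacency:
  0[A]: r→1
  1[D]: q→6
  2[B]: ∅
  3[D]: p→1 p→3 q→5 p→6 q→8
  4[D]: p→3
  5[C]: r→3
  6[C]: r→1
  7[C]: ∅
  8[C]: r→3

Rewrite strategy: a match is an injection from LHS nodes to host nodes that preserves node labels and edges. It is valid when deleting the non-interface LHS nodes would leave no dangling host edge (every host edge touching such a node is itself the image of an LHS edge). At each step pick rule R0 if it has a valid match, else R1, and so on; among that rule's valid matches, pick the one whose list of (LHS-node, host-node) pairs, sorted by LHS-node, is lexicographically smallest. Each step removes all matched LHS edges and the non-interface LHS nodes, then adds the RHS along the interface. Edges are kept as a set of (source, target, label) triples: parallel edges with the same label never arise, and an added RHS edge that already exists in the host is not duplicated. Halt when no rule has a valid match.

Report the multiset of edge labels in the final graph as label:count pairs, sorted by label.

Answer: q:1 r:2

Derivation:
[0] host  ⇒  9 nodes, 11 edges  {0-r->1 1-q->6 3-p->1 3-p->3 3-q->5 3-p->6 3-q->8 4-p->3 5-r->3 6-r->1 8-r->3}
[1] R0 @ {0↦3, 1↦7, 2↦6}  ⇒  8 nodes, 9 edges  {0-r->1 1-q->6 3-p->1 3-q->5 3-q->8 4-p->3 5-r->3 6-r->1 8-r->3}
[2] R2 @ {0↦3, 1↦1, 2↦6}  ⇒  7 nodes, 6 edges  {0-r->1 3-q->5 3-q->8 4-p->3 5-r->3 8-r->3}
[3] R2 @ {0↦4, 1↦3, 2↦5}  ⇒  6 nodes, 3 edges  {0-r->1 3-q->8 8-r->3}
halt: no rule applies after step 3
NF edges: [(0, 1, 'r'), (3, 8, 'q'), (8, 3, 'r')]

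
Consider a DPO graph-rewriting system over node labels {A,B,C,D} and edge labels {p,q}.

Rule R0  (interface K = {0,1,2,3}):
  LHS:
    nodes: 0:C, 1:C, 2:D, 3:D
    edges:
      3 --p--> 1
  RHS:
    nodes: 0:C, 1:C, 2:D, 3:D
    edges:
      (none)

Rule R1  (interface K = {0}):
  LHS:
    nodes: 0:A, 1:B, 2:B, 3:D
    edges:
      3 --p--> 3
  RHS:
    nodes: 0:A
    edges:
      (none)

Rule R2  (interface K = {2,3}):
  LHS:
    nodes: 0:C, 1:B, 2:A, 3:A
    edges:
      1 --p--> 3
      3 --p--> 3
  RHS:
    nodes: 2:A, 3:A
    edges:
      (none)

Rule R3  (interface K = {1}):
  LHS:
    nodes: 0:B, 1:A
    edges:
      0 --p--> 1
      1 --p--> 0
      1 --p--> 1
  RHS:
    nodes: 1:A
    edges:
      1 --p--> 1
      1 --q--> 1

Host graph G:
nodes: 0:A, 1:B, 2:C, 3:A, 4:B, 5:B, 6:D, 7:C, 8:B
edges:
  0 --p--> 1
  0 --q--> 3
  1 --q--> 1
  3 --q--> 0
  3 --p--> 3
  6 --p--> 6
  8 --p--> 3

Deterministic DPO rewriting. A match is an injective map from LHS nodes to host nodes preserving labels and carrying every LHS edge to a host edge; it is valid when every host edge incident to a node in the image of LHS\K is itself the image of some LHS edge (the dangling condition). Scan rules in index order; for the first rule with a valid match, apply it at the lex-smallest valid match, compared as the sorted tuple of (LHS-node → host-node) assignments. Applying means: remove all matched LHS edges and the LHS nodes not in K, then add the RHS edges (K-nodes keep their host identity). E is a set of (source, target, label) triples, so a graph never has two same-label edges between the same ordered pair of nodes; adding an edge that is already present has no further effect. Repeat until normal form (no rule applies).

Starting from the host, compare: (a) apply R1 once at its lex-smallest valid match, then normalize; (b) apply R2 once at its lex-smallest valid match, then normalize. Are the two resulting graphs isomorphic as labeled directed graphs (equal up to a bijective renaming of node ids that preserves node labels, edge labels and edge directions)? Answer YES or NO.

branch R1-first: apply at {0↦0, 1↦4, 2↦5, 3↦6} → |E|=6, then 1 more step(s) → NF |V|=4 |E|=4 V={0:A, 1:B, 3:A, 7:C} E=0-p->1 0-q->3 1-q->1 3-q->0
branch R2-first: apply at {0↦2, 1↦8, 2↦0, 3↦3} → |E|=5, then 1 more step(s) → NF |V|=4 |E|=4 V={0:A, 1:B, 3:A, 7:C} E=0-p->1 0-q->3 1-q->1 3-q->0
graphs isomorphic (equal up to label-preserving node renaming)

Answer: YES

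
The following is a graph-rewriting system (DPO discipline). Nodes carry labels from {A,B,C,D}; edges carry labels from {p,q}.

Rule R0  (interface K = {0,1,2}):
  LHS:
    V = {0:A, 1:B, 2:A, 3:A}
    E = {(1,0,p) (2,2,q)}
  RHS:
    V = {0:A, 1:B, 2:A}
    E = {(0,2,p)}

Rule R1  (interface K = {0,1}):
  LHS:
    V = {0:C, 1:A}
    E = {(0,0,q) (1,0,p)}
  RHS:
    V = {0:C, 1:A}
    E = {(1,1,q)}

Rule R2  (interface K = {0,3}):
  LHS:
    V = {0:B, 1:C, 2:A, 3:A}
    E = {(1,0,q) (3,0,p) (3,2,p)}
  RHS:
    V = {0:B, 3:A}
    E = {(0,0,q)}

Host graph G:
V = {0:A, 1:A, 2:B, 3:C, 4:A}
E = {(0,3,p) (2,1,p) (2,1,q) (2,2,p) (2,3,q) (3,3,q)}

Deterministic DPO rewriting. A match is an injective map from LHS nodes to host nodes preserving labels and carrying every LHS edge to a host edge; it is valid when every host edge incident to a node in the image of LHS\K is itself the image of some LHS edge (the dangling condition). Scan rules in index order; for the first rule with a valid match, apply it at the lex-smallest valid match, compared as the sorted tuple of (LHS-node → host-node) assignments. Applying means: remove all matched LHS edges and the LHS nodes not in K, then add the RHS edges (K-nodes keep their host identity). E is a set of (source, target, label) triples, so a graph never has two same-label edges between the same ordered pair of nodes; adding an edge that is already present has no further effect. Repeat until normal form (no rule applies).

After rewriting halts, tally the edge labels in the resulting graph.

[0] host  ⇒  5 nodes, 6 edges  {0-p->3 2-p->1 2-q->1 2-p->2 2-q->3 3-q->3}
[1] R1 @ {0↦3, 1↦0}  ⇒  5 nodes, 5 edges  {0-q->0 2-p->1 2-q->1 2-p->2 2-q->3}
[2] R0 @ {0↦1, 1↦2, 2↦0, 3↦4}  ⇒  4 nodes, 4 edges  {1-p->0 2-q->1 2-p->2 2-q->3}
halt: no rule applies after step 2
NF edges: [(1, 0, 'p'), (2, 1, 'q'), (2, 2, 'p'), (2, 3, 'q')]

Answer: p:2 q:2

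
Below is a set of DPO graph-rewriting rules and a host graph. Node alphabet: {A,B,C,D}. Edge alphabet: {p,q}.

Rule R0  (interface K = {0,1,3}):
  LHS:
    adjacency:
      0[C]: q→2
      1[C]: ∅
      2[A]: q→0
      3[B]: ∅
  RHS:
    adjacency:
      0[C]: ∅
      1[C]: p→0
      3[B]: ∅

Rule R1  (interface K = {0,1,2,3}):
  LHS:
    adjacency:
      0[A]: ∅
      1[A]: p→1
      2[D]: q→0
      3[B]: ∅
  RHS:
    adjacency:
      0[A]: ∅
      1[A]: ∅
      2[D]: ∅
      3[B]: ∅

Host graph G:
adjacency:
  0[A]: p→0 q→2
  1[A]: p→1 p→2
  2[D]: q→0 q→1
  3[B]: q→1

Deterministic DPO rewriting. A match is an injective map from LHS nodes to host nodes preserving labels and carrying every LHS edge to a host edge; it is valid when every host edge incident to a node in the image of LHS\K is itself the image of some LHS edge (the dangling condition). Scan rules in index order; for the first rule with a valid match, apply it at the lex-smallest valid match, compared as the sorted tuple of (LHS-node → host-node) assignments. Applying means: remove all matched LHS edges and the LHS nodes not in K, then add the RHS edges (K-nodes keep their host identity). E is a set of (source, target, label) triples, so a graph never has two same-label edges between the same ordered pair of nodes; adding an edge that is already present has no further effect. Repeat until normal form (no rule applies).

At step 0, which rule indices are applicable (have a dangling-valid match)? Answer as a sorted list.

R0: no valid match — LHS pattern not found
R1: 2 valid matches — {0↦0, 1↦1, 2↦2, 3↦3}, {0↦1, 1↦0, 2↦2, 3↦3}

Answer: [R1]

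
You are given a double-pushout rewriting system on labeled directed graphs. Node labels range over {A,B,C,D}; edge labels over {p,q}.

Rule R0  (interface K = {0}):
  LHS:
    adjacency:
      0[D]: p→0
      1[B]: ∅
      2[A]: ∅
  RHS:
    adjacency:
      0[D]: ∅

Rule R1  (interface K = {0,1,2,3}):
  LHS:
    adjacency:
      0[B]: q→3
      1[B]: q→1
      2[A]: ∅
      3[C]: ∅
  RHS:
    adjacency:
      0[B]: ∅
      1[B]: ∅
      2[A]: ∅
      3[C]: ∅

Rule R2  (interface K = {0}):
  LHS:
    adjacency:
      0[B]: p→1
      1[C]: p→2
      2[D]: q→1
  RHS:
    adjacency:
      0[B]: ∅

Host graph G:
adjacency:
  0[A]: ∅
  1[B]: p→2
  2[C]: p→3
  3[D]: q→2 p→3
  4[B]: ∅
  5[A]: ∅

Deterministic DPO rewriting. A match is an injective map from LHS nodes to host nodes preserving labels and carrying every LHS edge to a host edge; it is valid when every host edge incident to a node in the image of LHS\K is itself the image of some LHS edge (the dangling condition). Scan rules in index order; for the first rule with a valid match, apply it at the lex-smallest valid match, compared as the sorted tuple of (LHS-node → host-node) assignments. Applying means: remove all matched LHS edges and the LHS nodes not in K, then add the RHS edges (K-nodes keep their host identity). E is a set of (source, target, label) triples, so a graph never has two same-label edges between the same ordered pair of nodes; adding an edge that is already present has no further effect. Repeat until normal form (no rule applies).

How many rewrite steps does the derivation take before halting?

Answer: 2

Rewrite trace:
initial: |V|=6 |E|=4  E = 1-p->2 2-p->3 3-q->2 3-p->3
step 1: apply R0 at {0↦3, 1↦4, 2↦0}  → |V|=4 |E|=3  E = 1-p->2 2-p->3 3-q->2
step 2: apply R2 at {0↦1, 1↦2, 2↦3}  → |V|=2 |E|=0  E = ∅
halt: no rule applies after step 2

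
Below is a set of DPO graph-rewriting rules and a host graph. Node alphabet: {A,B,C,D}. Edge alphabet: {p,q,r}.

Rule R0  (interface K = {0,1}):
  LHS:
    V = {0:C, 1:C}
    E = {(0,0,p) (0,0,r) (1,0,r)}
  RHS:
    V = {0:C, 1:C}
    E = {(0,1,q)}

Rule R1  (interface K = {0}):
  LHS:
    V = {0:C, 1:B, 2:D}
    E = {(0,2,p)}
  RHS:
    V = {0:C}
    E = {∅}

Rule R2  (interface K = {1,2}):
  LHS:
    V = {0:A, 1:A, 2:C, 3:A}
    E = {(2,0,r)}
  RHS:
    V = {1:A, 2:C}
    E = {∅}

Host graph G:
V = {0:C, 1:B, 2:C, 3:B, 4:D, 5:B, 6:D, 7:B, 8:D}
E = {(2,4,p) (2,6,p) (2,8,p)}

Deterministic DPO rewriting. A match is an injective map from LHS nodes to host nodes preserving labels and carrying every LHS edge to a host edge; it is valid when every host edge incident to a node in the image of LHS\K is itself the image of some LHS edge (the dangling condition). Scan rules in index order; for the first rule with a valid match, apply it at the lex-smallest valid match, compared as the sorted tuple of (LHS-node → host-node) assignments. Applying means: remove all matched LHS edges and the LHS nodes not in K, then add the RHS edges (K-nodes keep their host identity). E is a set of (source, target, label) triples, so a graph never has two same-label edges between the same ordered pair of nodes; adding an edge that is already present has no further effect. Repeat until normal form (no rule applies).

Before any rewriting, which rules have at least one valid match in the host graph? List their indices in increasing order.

Answer: [R1]

Steps:
R0: no valid match — LHS pattern not found
R1: 12 valid matches — {0↦2, 1↦1, 2↦4}, {0↦2, 1↦1, 2↦6}, {0↦2, 1↦1, 2↦8} (+9 more)
R2: no valid match — LHS pattern not found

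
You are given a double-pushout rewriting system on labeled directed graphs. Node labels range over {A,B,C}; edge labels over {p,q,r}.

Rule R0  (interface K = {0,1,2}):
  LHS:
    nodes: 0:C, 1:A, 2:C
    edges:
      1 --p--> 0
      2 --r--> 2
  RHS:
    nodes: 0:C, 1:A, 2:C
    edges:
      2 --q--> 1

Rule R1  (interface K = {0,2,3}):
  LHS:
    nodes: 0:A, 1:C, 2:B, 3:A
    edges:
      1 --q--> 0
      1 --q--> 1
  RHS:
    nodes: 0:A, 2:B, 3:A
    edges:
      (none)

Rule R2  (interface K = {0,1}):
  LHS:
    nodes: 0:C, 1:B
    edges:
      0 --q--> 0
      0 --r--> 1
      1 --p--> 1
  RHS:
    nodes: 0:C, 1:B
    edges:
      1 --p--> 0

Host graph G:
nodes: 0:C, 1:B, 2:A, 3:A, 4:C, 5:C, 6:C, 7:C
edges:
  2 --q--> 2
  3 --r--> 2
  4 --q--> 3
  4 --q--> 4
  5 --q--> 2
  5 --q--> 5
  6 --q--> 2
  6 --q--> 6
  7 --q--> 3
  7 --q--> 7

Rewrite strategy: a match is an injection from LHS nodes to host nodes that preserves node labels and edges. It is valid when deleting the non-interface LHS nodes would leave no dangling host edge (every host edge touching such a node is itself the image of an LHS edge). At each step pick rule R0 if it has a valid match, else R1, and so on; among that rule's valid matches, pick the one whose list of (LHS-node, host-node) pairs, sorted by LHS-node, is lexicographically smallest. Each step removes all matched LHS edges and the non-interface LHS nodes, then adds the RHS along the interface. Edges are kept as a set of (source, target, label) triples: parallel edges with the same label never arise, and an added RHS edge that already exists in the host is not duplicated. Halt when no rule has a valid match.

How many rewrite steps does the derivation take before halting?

Answer: 4

Rewrite trace:
initial: |V|=8 |E|=10  E = 2-q->2 3-r->2 4-q->3 4-q->4 5-q->2 5-q->5 6-q->2 6-q->6 7-q->3 7-q->7
step 1: apply R1 at {0↦2, 1↦5, 2↦1, 3↦3}  → |V|=7 |E|=8  E = 2-q->2 3-r->2 4-q->3 4-q->4 6-q->2 6-q->6 7-q->3 7-q->7
step 2: apply R1 at {0↦2, 1↦6, 2↦1, 3↦3}  → |V|=6 |E|=6  E = 2-q->2 3-r->2 4-q->3 4-q->4 7-q->3 7-q->7
step 3: apply R1 at {0↦3, 1↦4, 2↦1, 3↦2}  → |V|=5 |E|=4  E = 2-q->2 3-r->2 7-q->3 7-q->7
step 4: apply R1 at {0↦3, 1↦7, 2↦1, 3↦2}  → |V|=4 |E|=2  E = 2-q->2 3-r->2
normal form: no rule applies after step 4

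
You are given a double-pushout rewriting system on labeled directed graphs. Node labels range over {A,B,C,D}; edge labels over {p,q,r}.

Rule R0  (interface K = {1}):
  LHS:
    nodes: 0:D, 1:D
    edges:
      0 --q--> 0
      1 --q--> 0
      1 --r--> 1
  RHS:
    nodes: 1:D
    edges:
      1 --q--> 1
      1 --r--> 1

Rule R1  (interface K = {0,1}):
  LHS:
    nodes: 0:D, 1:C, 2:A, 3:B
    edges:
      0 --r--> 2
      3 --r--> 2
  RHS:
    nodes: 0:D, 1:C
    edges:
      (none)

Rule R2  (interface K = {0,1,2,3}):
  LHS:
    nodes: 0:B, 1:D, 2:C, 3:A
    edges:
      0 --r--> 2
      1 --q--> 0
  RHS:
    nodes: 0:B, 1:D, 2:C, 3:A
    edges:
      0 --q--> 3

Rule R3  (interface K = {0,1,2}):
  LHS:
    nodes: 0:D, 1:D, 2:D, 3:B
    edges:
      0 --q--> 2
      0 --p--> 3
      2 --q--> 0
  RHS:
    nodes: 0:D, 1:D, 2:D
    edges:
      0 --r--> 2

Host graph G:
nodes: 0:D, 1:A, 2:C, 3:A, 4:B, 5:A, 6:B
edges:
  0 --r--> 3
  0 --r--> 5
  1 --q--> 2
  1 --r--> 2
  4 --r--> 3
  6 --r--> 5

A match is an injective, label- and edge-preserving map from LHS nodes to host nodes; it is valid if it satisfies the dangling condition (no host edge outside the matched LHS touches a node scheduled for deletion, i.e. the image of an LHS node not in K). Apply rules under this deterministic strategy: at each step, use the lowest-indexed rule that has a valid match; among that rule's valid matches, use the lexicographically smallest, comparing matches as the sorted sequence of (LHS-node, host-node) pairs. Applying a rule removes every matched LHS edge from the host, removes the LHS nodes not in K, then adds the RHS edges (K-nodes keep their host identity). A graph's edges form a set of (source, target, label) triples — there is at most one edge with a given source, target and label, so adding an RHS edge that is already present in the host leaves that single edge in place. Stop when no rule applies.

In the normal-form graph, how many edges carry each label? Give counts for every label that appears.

initial: |V|=7 |E|=6  E = 0-r->3 0-r->5 1-q->2 1-r->2 4-r->3 6-r->5
step 1: apply R1 at {0↦0, 1↦2, 2↦3, 3↦4}  → |V|=5 |E|=4  E = 0-r->5 1-q->2 1-r->2 6-r->5
step 2: apply R1 at {0↦0, 1↦2, 2↦5, 3↦6}  → |V|=3 |E|=2  E = 1-q->2 1-r->2
normal form: no rule applies after step 2
NF edges: [(1, 2, 'q'), (1, 2, 'r')]

Answer: q:1 r:1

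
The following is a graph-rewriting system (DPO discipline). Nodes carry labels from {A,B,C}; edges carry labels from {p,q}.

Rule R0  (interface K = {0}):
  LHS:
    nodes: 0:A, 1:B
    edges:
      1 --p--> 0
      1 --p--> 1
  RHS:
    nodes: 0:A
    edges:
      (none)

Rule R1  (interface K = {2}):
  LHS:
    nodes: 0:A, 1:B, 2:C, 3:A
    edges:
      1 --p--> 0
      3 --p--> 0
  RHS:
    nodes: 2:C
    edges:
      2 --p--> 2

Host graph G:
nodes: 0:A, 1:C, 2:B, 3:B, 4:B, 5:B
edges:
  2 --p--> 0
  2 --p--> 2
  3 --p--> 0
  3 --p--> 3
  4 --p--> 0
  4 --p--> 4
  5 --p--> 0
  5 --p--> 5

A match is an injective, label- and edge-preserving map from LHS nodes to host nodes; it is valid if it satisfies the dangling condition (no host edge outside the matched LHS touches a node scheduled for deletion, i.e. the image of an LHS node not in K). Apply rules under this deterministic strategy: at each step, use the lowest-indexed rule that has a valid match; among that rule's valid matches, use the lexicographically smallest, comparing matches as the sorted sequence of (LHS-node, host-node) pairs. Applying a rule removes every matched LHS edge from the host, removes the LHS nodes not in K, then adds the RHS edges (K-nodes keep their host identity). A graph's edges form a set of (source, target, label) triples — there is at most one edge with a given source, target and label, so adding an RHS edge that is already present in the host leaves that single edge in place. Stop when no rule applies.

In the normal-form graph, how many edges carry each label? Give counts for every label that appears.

[0] host  ⇒  6 nodes, 8 edges  {2-p->0 2-p->2 3-p->0 3-p->3 4-p->0 4-p->4 5-p->0 5-p->5}
[1] R0 @ {0↦0, 1↦2}  ⇒  5 nodes, 6 edges  {3-p->0 3-p->3 4-p->0 4-p->4 5-p->0 5-p->5}
[2] R0 @ {0↦0, 1↦3}  ⇒  4 nodes, 4 edges  {4-p->0 4-p->4 5-p->0 5-p->5}
[3] R0 @ {0↦0, 1↦4}  ⇒  3 nodes, 2 edges  {5-p->0 5-p->5}
[4] R0 @ {0↦0, 1↦5}  ⇒  2 nodes, 0 edges  {∅}
final graph: no rule applies after step 4
NF edges: []

Answer: (no edges)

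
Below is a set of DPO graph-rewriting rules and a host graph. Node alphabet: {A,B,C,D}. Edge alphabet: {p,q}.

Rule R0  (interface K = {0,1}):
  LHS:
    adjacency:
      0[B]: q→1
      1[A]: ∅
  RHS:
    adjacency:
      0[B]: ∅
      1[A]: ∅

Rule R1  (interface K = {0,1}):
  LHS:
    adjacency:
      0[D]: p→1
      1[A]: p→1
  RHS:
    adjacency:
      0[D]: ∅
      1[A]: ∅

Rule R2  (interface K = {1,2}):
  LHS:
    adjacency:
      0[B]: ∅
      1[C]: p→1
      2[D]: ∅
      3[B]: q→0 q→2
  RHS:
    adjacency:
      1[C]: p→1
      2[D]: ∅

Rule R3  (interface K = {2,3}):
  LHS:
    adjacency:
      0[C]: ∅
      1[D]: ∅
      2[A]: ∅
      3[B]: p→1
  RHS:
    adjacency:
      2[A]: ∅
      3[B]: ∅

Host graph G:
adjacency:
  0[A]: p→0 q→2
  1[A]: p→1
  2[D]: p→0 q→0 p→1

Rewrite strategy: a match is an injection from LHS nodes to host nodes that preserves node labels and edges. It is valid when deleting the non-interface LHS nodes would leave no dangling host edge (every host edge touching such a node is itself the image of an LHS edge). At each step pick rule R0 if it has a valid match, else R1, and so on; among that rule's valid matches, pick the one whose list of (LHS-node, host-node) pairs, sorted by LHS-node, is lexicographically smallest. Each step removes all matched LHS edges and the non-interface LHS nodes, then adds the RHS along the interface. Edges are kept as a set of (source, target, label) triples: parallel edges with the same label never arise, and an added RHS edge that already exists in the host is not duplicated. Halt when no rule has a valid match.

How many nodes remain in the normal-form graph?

Answer: 3

Rewrite trace:
start.  V:3 E:6  edges: 0-p->0 0-q->2 1-p->1 2-p->0 2-q->0 2-p->1
1. fire R1 via {0↦2, 1↦0}  →  V:3 E:4  edges: 0-q->2 1-p->1 2-q->0 2-p->1
2. fire R1 via {0↦2, 1↦1}  →  V:3 E:2  edges: 0-q->2 2-q->0
normal form: no rule applies after step 2
NF nodes: {0:A, 1:A, 2:D}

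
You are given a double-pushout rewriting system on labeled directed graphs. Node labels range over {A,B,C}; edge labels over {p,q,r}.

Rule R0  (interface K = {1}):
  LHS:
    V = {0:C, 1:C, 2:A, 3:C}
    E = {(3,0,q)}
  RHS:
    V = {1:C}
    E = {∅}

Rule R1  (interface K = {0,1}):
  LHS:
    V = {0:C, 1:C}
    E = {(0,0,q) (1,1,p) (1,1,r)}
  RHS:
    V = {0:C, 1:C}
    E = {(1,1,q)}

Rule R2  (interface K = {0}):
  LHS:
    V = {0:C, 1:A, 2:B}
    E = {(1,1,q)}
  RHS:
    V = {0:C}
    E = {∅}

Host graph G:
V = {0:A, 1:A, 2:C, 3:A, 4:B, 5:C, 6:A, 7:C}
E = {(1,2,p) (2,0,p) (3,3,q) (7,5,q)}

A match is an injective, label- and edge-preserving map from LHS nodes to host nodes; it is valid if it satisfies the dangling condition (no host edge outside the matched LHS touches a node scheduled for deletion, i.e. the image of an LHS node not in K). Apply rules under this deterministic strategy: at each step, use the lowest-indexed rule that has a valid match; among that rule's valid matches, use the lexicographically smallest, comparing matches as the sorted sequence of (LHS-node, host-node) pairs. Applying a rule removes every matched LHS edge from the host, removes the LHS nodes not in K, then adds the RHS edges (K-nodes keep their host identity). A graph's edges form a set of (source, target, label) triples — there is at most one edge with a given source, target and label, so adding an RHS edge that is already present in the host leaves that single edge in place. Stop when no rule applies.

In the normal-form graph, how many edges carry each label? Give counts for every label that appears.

start.  V:8 E:4  edges: 1-p->2 2-p->0 3-q->3 7-q->5
1. fire R0 via {0↦5, 1↦2, 2↦6, 3↦7}  →  V:5 E:3  edges: 1-p->2 2-p->0 3-q->3
2. fire R2 via {0↦2, 1↦3, 2↦4}  →  V:3 E:2  edges: 1-p->2 2-p->0
normal form: no rule applies after step 2
NF edges: [(1, 2, 'p'), (2, 0, 'p')]

Answer: p:2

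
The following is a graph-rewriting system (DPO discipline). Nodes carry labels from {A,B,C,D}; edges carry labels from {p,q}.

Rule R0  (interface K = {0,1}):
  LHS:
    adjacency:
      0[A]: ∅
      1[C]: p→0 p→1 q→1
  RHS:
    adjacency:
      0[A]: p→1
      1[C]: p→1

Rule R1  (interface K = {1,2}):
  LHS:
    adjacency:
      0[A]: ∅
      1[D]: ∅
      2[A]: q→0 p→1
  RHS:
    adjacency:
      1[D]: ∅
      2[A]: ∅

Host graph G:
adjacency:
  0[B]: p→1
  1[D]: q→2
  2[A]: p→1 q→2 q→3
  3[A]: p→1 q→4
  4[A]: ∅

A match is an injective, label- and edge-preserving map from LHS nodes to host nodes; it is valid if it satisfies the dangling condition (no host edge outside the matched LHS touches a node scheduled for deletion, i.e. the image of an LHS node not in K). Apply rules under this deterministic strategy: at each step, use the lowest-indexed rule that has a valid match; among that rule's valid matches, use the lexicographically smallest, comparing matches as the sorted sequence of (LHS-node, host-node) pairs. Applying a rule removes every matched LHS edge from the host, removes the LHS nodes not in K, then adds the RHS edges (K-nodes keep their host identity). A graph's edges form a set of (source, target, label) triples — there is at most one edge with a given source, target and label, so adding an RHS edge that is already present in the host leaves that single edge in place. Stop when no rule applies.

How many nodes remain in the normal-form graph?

start.  V:5 E:7  edges: 0-p->1 1-q->2 2-p->1 2-q->2 2-q->3 3-p->1 3-q->4
1. fire R1 via {0↦4, 1↦1, 2↦3}  →  V:4 E:5  edges: 0-p->1 1-q->2 2-p->1 2-q->2 2-q->3
2. fire R1 via {0↦3, 1↦1, 2↦2}  →  V:3 E:3  edges: 0-p->1 1-q->2 2-q->2
halt: no rule applies after step 2
NF nodes: {0:B, 1:D, 2:A}

Answer: 3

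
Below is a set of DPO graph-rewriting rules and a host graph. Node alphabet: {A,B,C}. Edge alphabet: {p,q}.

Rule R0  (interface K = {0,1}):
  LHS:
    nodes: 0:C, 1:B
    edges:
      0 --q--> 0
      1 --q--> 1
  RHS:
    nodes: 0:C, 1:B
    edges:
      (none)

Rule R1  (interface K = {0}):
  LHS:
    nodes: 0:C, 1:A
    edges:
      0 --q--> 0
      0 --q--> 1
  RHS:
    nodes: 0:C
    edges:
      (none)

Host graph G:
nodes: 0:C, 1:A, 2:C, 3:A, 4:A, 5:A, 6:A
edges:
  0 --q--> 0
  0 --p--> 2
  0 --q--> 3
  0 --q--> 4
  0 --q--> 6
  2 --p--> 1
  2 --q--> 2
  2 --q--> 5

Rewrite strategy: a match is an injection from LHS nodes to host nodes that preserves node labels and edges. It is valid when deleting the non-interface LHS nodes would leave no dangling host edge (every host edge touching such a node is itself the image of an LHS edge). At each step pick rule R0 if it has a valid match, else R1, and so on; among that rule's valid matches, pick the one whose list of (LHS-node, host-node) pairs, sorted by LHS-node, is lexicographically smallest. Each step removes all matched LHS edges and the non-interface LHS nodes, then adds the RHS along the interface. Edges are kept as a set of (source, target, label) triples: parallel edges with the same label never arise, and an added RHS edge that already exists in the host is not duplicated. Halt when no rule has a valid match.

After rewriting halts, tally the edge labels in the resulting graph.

Answer: p:2 q:2

Derivation:
[0] host  ⇒  7 nodes, 8 edges  {0-q->0 0-p->2 0-q->3 0-q->4 0-q->6 2-p->1 2-q->2 2-q->5}
[1] R1 @ {0↦0, 1↦3}  ⇒  6 nodes, 6 edges  {0-p->2 0-q->4 0-q->6 2-p->1 2-q->2 2-q->5}
[2] R1 @ {0↦2, 1↦5}  ⇒  5 nodes, 4 edges  {0-p->2 0-q->4 0-q->6 2-p->1}
halt: no rule applies after step 2
NF edges: [(0, 2, 'p'), (0, 4, 'q'), (0, 6, 'q'), (2, 1, 'p')]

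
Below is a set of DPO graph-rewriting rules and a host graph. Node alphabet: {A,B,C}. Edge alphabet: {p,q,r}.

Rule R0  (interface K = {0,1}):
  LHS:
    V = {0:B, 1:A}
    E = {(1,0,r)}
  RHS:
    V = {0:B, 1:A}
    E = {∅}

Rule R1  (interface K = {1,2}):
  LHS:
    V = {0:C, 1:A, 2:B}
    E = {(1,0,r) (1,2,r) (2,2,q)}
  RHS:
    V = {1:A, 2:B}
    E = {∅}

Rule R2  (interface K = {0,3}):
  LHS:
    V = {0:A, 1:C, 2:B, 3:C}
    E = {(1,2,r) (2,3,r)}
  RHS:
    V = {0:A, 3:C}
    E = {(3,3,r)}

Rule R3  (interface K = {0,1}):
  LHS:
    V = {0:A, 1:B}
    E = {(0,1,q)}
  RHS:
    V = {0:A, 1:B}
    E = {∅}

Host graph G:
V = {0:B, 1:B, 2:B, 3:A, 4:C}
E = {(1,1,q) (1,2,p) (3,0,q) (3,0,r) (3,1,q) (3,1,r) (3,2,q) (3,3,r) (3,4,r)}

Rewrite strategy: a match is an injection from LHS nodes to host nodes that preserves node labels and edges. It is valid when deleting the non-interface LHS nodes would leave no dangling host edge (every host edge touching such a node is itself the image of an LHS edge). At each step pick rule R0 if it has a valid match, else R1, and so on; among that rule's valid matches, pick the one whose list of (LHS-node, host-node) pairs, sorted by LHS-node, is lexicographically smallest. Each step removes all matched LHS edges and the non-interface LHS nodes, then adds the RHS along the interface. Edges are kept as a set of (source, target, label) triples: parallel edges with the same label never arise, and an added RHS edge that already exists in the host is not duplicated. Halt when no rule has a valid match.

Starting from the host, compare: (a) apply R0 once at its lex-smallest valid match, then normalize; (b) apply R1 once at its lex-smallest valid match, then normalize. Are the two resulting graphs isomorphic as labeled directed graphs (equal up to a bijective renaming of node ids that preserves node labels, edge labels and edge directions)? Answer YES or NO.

branch R0-first: apply at {0↦0, 1↦3} → |E|=8, then 4 more step(s) → NF |V|=5 |E|=4 V={0:B, 1:B, 2:B, 3:A, 4:C} E=1-q->1 1-p->2 3-r->3 3-r->4
branch R1-first: apply at {0↦4, 1↦3, 2↦1} → |E|=6, then 4 more step(s) → NF |V|=4 |E|=2 V={0:B, 1:B, 2:B, 3:A} E=1-p->2 3-r->3
graphs not isomorphic

Answer: NO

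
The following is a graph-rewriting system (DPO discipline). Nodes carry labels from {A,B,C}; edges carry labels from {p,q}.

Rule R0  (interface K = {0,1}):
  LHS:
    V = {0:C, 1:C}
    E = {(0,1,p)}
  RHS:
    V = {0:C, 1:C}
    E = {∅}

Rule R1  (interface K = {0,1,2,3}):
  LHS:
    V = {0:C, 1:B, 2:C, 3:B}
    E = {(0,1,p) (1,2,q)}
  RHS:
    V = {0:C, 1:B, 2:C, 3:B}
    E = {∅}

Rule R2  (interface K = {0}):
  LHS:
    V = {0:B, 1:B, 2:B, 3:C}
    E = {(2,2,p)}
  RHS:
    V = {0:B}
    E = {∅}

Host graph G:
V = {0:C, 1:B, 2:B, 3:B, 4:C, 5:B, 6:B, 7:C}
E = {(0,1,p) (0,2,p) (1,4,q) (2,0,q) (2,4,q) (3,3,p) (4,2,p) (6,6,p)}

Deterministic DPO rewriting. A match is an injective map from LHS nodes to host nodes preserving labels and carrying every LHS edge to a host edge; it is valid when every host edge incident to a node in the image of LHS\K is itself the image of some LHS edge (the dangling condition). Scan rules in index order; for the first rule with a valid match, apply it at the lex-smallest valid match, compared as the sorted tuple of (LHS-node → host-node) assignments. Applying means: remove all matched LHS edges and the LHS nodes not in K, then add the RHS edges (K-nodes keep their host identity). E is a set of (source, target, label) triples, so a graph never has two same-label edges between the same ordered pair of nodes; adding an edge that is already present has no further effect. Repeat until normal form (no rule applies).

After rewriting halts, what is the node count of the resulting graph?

[0] host  ⇒  8 nodes, 8 edges  {0-p->1 0-p->2 1-q->4 2-q->0 2-q->4 3-p->3 4-p->2 6-p->6}
[1] R1 @ {0↦0, 1↦1, 2↦4, 3↦2}  ⇒  8 nodes, 6 edges  {0-p->2 2-q->0 2-q->4 3-p->3 4-p->2 6-p->6}
[2] R1 @ {0↦0, 1↦2, 2↦4, 3↦1}  ⇒  8 nodes, 4 edges  {2-q->0 3-p->3 4-p->2 6-p->6}
[3] R1 @ {0↦4, 1↦2, 2↦0, 3↦1}  ⇒  8 nodes, 2 edges  {3-p->3 6-p->6}
[4] R2 @ {0↦1, 1↦2, 2↦3, 3↦0}  ⇒  5 nodes, 1 edges  {6-p->6}
[5] R2 @ {0↦1, 1↦5, 2↦6, 3↦4}  ⇒  2 nodes, 0 edges  {∅}
normal form: no rule applies after step 5
NF nodes: {1:B, 7:C}

Answer: 2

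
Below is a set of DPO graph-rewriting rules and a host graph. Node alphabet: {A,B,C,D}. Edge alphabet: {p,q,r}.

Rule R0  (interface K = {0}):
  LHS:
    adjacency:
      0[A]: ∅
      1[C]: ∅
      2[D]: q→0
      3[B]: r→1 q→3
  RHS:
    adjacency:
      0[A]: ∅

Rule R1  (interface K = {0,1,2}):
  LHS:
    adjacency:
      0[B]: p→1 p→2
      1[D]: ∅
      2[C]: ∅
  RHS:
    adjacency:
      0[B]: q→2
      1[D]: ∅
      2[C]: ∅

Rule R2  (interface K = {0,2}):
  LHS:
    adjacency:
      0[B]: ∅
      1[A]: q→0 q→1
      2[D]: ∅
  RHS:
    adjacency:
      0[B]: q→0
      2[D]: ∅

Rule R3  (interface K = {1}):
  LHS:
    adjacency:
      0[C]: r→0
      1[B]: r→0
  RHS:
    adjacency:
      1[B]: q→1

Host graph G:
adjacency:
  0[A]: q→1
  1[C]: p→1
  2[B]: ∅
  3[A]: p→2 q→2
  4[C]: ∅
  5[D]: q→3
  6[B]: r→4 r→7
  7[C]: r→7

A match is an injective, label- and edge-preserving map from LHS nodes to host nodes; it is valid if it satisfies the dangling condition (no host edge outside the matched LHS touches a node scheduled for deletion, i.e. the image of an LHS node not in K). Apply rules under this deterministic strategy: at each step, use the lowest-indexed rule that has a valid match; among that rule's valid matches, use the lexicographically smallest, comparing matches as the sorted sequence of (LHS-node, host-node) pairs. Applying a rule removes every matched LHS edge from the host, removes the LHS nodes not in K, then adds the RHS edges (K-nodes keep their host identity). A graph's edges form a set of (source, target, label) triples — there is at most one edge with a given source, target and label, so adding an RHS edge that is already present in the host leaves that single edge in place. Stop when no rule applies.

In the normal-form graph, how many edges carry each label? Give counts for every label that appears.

initial: |V|=8 |E|=8  E = 0-q->1 1-p->1 3-p->2 3-q->2 5-q->3 6-r->4 6-r->7 7-r->7
step 1: apply R3 at {0↦7, 1↦6}  → |V|=7 |E|=7  E = 0-q->1 1-p->1 3-p->2 3-q->2 5-q->3 6-r->4 6-q->6
step 2: apply R0 at {0↦3, 1↦4, 2↦5, 3↦6}  → |V|=4 |E|=4  E = 0-q->1 1-p->1 3-p->2 3-q->2
halt: no rule applies after step 2
NF edges: [(0, 1, 'q'), (1, 1, 'p'), (3, 2, 'p'), (3, 2, 'q')]

Answer: p:2 q:2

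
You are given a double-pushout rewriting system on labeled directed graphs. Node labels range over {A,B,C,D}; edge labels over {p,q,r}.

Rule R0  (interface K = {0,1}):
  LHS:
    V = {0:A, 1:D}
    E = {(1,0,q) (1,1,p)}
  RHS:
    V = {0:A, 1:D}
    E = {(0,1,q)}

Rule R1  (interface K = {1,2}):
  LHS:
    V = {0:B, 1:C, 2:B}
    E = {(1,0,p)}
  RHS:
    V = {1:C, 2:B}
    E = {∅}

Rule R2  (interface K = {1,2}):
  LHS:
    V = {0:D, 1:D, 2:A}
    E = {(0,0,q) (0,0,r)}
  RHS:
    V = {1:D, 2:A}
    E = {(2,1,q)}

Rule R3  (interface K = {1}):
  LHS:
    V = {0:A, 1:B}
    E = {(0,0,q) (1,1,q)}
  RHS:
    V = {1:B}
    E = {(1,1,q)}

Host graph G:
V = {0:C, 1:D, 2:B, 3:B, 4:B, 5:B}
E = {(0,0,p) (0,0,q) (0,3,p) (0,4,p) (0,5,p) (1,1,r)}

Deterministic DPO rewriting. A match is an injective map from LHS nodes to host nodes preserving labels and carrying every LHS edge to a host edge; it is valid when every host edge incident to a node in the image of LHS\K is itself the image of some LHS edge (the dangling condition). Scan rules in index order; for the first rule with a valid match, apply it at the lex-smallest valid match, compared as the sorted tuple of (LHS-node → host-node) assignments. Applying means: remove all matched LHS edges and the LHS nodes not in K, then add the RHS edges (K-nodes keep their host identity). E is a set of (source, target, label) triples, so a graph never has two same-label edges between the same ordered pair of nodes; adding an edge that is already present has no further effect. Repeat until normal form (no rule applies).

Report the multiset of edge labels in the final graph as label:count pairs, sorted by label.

Answer: p:1 q:1 r:1

Derivation:
initial: |V|=6 |E|=6  E = 0-p->0 0-q->0 0-p->3 0-p->4 0-p->5 1-r->1
step 1: apply R1 at {0↦3, 1↦0, 2↦2}  → |V|=5 |E|=5  E = 0-p->0 0-q->0 0-p->4 0-p->5 1-r->1
step 2: apply R1 at {0↦4, 1↦0, 2↦2}  → |V|=4 |E|=4  E = 0-p->0 0-q->0 0-p->5 1-r->1
step 3: apply R1 at {0↦5, 1↦0, 2↦2}  → |V|=3 |E|=3  E = 0-p->0 0-q->0 1-r->1
halt: no rule applies after step 3
NF edges: [(0, 0, 'p'), (0, 0, 'q'), (1, 1, 'r')]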